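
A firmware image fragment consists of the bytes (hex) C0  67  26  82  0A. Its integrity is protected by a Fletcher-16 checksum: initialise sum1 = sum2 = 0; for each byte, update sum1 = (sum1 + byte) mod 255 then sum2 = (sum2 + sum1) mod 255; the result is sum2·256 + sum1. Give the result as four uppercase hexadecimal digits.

Running sums (mod 255):
  after byte 0 (C0): sum1=192, sum2=192
  after byte 1 (67): sum1=40, sum2=232
  after byte 2 (26): sum1=78, sum2=55
  after byte 3 (82): sum1=208, sum2=8
  after byte 4 (0A): sum1=218, sum2=226
Checksum = sum2·256 + sum1 = 226·256 + 218 = 58074 = 0xE2DA.

E2DA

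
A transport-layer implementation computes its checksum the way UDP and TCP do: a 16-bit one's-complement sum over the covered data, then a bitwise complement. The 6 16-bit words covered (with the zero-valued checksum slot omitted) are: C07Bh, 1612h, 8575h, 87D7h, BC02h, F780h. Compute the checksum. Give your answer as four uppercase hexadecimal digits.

68A1

One's-complement addition (fold any carry out of bit 15 back into bit 0):
  0xC07B + 0x1612 = 0x0D68D
  0xD68D + 0x8575 = 0x15C02 → wrap carry → 0x5C03
  0x5C03 + 0x87D7 = 0x0E3DA
  0xE3DA + 0xBC02 = 0x19FDC → wrap carry → 0x9FDD
  0x9FDD + 0xF780 = 0x1975D → wrap carry → 0x975E
One's-complement sum = 0x975E.
Checksum = ~0x975E & 0xFFFF = 0x68A1.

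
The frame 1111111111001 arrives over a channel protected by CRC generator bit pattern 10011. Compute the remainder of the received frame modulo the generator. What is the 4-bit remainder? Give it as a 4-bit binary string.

0010

Modulo-2 division of 1111111111001 by 10011:
  pos 0: 11111 XOR 10011 = 01100
  pos 1: 11001 XOR 10011 = 01010
  pos 2: 10101 XOR 10011 = 00110
  pos 4: 11011 XOR 10011 = 01000
  pos 5: 10001 XOR 10011 = 00010
  pos 8: 10001 XOR 10011 = 00010
Remainder = 0010 (nonzero — an error is detected).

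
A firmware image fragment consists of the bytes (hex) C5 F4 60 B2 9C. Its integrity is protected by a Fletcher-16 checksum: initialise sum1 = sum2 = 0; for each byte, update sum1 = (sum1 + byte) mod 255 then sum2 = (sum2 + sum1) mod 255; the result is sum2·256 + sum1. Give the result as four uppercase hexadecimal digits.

D36A

Running sums (mod 255):
  after byte 0 (C5): sum1=197, sum2=197
  after byte 1 (F4): sum1=186, sum2=128
  after byte 2 (60): sum1=27, sum2=155
  after byte 3 (B2): sum1=205, sum2=105
  after byte 4 (9C): sum1=106, sum2=211
Checksum = sum2·256 + sum1 = 211·256 + 106 = 54122 = 0xD36A.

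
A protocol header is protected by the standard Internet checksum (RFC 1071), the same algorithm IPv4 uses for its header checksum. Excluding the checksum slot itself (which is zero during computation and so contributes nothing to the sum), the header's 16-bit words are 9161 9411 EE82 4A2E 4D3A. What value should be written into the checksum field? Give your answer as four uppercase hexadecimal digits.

One's-complement addition (fold any carry out of bit 15 back into bit 0):
  0x9161 + 0x9411 = 0x12572 → wrap carry → 0x2573
  0x2573 + 0xEE82 = 0x113F5 → wrap carry → 0x13F6
  0x13F6 + 0x4A2E = 0x05E24
  0x5E24 + 0x4D3A = 0x0AB5E
One's-complement sum = 0xAB5E.
Checksum = ~0xAB5E & 0xFFFF = 0x54A1.

54A1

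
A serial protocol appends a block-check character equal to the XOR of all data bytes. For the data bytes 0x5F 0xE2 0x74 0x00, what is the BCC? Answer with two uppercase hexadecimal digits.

C9

XOR the bytes together:
  start with 0x5F
  0x5F ⊕ 0xE2 = 0xBD
  0xBD ⊕ 0x74 = 0xC9
  0xC9 ⊕ 0x00 = 0xC9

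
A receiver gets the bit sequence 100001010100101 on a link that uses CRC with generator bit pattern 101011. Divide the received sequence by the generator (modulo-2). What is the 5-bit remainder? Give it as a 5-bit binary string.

Modulo-2 division of 100001010100101 by 101011:
  pos 0: 100001 XOR 101011 = 001010
  pos 2: 101001 XOR 101011 = 000010
  pos 6: 100100 XOR 101011 = 001111
  pos 8: 111110 XOR 101011 = 010101
  pos 9: 101011 XOR 101011 = 000000
Remainder = 00000 (zero — the frame passes the CRC check).

00000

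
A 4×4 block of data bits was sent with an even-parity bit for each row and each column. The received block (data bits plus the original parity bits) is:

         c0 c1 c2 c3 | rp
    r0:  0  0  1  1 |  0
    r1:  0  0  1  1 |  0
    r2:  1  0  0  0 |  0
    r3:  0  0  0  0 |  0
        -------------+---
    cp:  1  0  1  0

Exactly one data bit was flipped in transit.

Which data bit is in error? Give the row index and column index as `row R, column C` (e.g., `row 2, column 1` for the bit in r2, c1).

Recompute each row's even parity and compare to rp:
  r0: data parity 0, sent rp 0 → ok
  r1: data parity 0, sent rp 0 → ok
  r2: data parity 1, sent rp 0 → mismatch
  r3: data parity 0, sent rp 0 → ok
Recompute each column's even parity and compare to cp:
  c0: data parity 1, sent cp 1 → ok
  c1: data parity 0, sent cp 0 → ok
  c2: data parity 0, sent cp 1 → mismatch
  c3: data parity 0, sent cp 0 → ok
Exactly one row (r2) and one column (c2) fail → the flipped bit is at their intersection.

row 2, column 2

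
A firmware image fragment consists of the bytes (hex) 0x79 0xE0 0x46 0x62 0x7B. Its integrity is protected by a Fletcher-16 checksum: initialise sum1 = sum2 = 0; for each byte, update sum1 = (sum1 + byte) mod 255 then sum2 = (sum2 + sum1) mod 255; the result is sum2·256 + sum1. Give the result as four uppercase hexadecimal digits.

F57E

Running sums (mod 255):
  after byte 0 (0x79): sum1=121, sum2=121
  after byte 1 (0xE0): sum1=90, sum2=211
  after byte 2 (0x46): sum1=160, sum2=116
  after byte 3 (0x62): sum1=3, sum2=119
  after byte 4 (0x7B): sum1=126, sum2=245
Checksum = sum2·256 + sum1 = 245·256 + 126 = 62846 = 0xF57E.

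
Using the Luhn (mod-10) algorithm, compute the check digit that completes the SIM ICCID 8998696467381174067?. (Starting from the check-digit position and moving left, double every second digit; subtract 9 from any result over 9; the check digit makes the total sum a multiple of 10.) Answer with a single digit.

1

Partial digits right→left: 7 6 0 4 7 1 1 8 3 7 6 4 6 9 6 8 9 9 8
Double every second digit counting from the check-digit position (so the 1st, 3rd, 5th, ... of the partial from the right).
  doubled (with −9 where >9): 5 0 5 2 6 3 3 3 9 7 → sum 43
  kept as-is: 6 4 1 8 7 4 9 8 9 → sum 56
Total = 43 + 56 = 99.
Check digit = (10 − (99 mod 10)) mod 10 = 1.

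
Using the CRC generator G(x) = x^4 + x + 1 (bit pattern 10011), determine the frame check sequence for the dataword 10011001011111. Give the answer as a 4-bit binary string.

Append 4 zeros: 100110010111110000. Divide by 10011 (XOR where the leading bit is 1):
  pos 0: 10011 XOR 10011 = 00000
  pos 7: 10111 XOR 10011 = 00100
  pos 9: 10011 XOR 10011 = 00000
Remainder (last 4 bits) = 0000. This is the CRC / FCS.

0000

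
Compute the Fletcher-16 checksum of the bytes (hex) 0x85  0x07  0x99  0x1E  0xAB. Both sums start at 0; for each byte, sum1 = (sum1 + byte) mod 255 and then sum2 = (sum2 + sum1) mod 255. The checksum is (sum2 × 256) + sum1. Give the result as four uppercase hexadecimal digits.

6CEF

Running sums (mod 255):
  after byte 0 (0x85): sum1=133, sum2=133
  after byte 1 (0x07): sum1=140, sum2=18
  after byte 2 (0x99): sum1=38, sum2=56
  after byte 3 (0x1E): sum1=68, sum2=124
  after byte 4 (0xAB): sum1=239, sum2=108
Checksum = sum2·256 + sum1 = 108·256 + 239 = 27887 = 0x6CEF.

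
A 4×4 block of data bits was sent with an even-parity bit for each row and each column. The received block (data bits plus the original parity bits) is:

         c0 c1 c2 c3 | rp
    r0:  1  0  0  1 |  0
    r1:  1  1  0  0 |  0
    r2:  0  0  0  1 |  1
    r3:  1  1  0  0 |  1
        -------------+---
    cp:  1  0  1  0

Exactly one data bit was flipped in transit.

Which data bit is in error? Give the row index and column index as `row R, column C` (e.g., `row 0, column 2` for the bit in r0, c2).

Recompute each row's even parity and compare to rp:
  r0: data parity 0, sent rp 0 → ok
  r1: data parity 0, sent rp 0 → ok
  r2: data parity 1, sent rp 1 → ok
  r3: data parity 0, sent rp 1 → mismatch
Recompute each column's even parity and compare to cp:
  c0: data parity 1, sent cp 1 → ok
  c1: data parity 0, sent cp 0 → ok
  c2: data parity 0, sent cp 1 → mismatch
  c3: data parity 0, sent cp 0 → ok
Exactly one row (r3) and one column (c2) fail → the flipped bit is at their intersection.

row 3, column 2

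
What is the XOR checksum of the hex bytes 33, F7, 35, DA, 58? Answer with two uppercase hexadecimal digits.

XOR the bytes together:
  start with 0x33
  0x33 ⊕ 0xF7 = 0xC4
  0xC4 ⊕ 0x35 = 0xF1
  0xF1 ⊕ 0xDA = 0x2B
  0x2B ⊕ 0x58 = 0x73

73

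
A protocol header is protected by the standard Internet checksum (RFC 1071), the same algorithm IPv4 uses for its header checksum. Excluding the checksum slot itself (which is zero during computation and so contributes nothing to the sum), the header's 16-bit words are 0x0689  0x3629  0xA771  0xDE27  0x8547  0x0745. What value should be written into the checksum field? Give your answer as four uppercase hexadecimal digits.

B127

One's-complement addition (fold any carry out of bit 15 back into bit 0):
  0x0689 + 0x3629 = 0x03CB2
  0x3CB2 + 0xA771 = 0x0E423
  0xE423 + 0xDE27 = 0x1C24A → wrap carry → 0xC24B
  0xC24B + 0x8547 = 0x14792 → wrap carry → 0x4793
  0x4793 + 0x0745 = 0x04ED8
One's-complement sum = 0x4ED8.
Checksum = ~0x4ED8 & 0xFFFF = 0xB127.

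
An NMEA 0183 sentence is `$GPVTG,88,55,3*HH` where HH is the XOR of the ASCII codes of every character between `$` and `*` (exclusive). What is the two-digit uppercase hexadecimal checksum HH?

XOR the ASCII codes of the payload characters:
  'G' = 0x47 → acc = 0x47
  'P' = 0x50 → acc = 0x17
  'V' = 0x56 → acc = 0x41
  'T' = 0x54 → acc = 0x15
  'G' = 0x47 → acc = 0x52
  ',' = 0x2C → acc = 0x7E
  '8' = 0x38 → acc = 0x46
  '8' = 0x38 → acc = 0x7E
  ',' = 0x2C → acc = 0x52
  '5' = 0x35 → acc = 0x67
  '5' = 0x35 → acc = 0x52
  ',' = 0x2C → acc = 0x7E
  '3' = 0x33 → acc = 0x4D
Checksum = 0x4D.

4D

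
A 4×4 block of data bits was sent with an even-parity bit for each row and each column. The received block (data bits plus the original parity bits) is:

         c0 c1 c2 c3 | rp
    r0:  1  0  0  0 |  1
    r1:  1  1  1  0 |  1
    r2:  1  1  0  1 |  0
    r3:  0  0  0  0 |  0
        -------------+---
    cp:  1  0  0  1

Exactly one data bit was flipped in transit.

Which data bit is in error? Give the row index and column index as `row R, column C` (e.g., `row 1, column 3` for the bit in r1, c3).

Recompute each row's even parity and compare to rp:
  r0: data parity 1, sent rp 1 → ok
  r1: data parity 1, sent rp 1 → ok
  r2: data parity 1, sent rp 0 → mismatch
  r3: data parity 0, sent rp 0 → ok
Recompute each column's even parity and compare to cp:
  c0: data parity 1, sent cp 1 → ok
  c1: data parity 0, sent cp 0 → ok
  c2: data parity 1, sent cp 0 → mismatch
  c3: data parity 1, sent cp 1 → ok
Exactly one row (r2) and one column (c2) fail → the flipped bit is at their intersection.

row 2, column 2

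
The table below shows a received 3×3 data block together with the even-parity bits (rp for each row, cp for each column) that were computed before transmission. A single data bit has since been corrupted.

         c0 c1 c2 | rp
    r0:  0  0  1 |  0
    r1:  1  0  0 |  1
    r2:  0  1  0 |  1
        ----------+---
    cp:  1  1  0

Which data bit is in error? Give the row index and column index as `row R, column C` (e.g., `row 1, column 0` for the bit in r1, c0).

Recompute each row's even parity and compare to rp:
  r0: data parity 1, sent rp 0 → mismatch
  r1: data parity 1, sent rp 1 → ok
  r2: data parity 1, sent rp 1 → ok
Recompute each column's even parity and compare to cp:
  c0: data parity 1, sent cp 1 → ok
  c1: data parity 1, sent cp 1 → ok
  c2: data parity 1, sent cp 0 → mismatch
Exactly one row (r0) and one column (c2) fail → the flipped bit is at their intersection.

row 0, column 2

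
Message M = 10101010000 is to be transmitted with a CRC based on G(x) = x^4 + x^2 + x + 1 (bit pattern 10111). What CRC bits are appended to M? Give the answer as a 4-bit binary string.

0101

Append 4 zeros: 101010100000000. Divide by 10111 (XOR where the leading bit is 1):
  pos 0: 10101 XOR 10111 = 00010
  pos 3: 10010 XOR 10111 = 00101
  pos 5: 10100 XOR 10111 = 00011
  pos 8: 11000 XOR 10111 = 01111
  pos 9: 11110 XOR 10111 = 01001
  pos 10: 10010 XOR 10111 = 00101
Remainder (last 4 bits) = 0101. This is the CRC / FCS.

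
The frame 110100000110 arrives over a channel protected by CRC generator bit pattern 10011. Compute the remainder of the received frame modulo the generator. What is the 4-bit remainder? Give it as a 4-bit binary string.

Modulo-2 division of 110100000110 by 10011:
  pos 0: 11010 XOR 10011 = 01001
  pos 1: 10010 XOR 10011 = 00001
  pos 5: 10001 XOR 10011 = 00010
Remainder = 1010 (nonzero — an error is detected).

1010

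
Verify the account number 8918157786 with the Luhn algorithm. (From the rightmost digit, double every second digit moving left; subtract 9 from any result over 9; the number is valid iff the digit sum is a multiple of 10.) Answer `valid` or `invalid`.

From the right, keep odd positions and double even positions (subtract 9 from any doubled value over 9):
  doubled (positions 2,4,...): 7 5 2 2 7 → sum 23
  kept (positions 1,3,...): 6 7 5 8 9 → sum 35
Total = 58.
58 mod 10 = 8, so the number is invalid.

invalid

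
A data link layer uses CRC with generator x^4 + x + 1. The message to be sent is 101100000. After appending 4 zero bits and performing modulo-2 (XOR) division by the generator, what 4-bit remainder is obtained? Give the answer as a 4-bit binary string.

0010

Append 4 zeros: 1011000000000. Divide by 10011 (XOR where the leading bit is 1):
  pos 0: 10110 XOR 10011 = 00101
  pos 2: 10100 XOR 10011 = 00111
  pos 4: 11100 XOR 10011 = 01111
  pos 5: 11110 XOR 10011 = 01101
  pos 6: 11010 XOR 10011 = 01001
  pos 7: 10010 XOR 10011 = 00001
Remainder (last 4 bits) = 0010. This is the CRC / FCS.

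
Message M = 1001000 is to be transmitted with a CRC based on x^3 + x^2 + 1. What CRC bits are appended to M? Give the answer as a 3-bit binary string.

Append 3 zeros: 1001000000. Divide by 1101 (XOR where the leading bit is 1):
  pos 0: 1001 XOR 1101 = 0100
  pos 1: 1000 XOR 1101 = 0101
  pos 2: 1010 XOR 1101 = 0111
  pos 3: 1110 XOR 1101 = 0011
  pos 5: 1100 XOR 1101 = 0001
Remainder (last 3 bits) = 010. This is the CRC / FCS.

010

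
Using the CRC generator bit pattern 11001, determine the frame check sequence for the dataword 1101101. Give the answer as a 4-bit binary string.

1110

Append 4 zeros: 11011010000. Divide by 11001 (XOR where the leading bit is 1):
  pos 0: 11011 XOR 11001 = 00010
  pos 3: 10010 XOR 11001 = 01011
  pos 4: 10110 XOR 11001 = 01111
  pos 5: 11110 XOR 11001 = 00111
Remainder (last 4 bits) = 1110. This is the CRC / FCS.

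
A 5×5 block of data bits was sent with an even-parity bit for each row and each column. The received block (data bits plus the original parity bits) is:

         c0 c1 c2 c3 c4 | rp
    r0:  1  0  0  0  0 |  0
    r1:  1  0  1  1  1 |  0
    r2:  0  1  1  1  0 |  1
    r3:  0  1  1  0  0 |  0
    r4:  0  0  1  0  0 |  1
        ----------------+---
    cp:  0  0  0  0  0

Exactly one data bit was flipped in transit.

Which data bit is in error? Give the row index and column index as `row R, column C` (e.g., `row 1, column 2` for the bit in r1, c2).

Recompute each row's even parity and compare to rp:
  r0: data parity 1, sent rp 0 → mismatch
  r1: data parity 0, sent rp 0 → ok
  r2: data parity 1, sent rp 1 → ok
  r3: data parity 0, sent rp 0 → ok
  r4: data parity 1, sent rp 1 → ok
Recompute each column's even parity and compare to cp:
  c0: data parity 0, sent cp 0 → ok
  c1: data parity 0, sent cp 0 → ok
  c2: data parity 0, sent cp 0 → ok
  c3: data parity 0, sent cp 0 → ok
  c4: data parity 1, sent cp 0 → mismatch
Exactly one row (r0) and one column (c4) fail → the flipped bit is at their intersection.

row 0, column 4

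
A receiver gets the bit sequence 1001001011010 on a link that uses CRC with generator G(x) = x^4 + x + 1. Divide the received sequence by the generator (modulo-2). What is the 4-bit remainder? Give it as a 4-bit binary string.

0000

Modulo-2 division of 1001001011010 by 10011:
  pos 0: 10010 XOR 10011 = 00001
  pos 4: 10101 XOR 10011 = 00110
  pos 6: 11010 XOR 10011 = 01001
  pos 7: 10011 XOR 10011 = 00000
Remainder = 0000 (zero — the frame passes the CRC check).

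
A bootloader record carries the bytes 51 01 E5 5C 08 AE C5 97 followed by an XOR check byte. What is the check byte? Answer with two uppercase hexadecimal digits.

1D

XOR the bytes together:
  start with 0x51
  0x51 ⊕ 0x01 = 0x50
  0x50 ⊕ 0xE5 = 0xB5
  0xB5 ⊕ 0x5C = 0xE9
  0xE9 ⊕ 0x08 = 0xE1
  0xE1 ⊕ 0xAE = 0x4F
  0x4F ⊕ 0xC5 = 0x8A
  0x8A ⊕ 0x97 = 0x1D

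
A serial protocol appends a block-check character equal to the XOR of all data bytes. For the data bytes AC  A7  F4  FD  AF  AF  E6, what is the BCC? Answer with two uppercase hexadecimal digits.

XOR the bytes together:
  start with 0xAC
  0xAC ⊕ 0xA7 = 0x0B
  0x0B ⊕ 0xF4 = 0xFF
  0xFF ⊕ 0xFD = 0x02
  0x02 ⊕ 0xAF = 0xAD
  0xAD ⊕ 0xAF = 0x02
  0x02 ⊕ 0xE6 = 0xE4

E4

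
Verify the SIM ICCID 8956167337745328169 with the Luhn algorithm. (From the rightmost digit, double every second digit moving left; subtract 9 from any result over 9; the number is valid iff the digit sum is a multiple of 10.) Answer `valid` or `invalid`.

invalid

From the right, keep odd positions and double even positions (subtract 9 from any doubled value over 9):
  doubled (positions 2,4,...): 3 7 6 8 5 6 3 3 9 → sum 50
  kept (positions 1,3,...): 9 1 2 5 7 3 7 1 5 8 → sum 48
Total = 98.
98 mod 10 = 8, so the number is invalid.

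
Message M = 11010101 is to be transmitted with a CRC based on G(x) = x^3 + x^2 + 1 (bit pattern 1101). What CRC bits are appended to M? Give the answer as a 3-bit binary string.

110

Append 3 zeros: 11010101000. Divide by 1101 (XOR where the leading bit is 1):
  pos 0: 1101 XOR 1101 = 0000
  pos 5: 1010 XOR 1101 = 0111
  pos 6: 1110 XOR 1101 = 0011
Remainder (last 3 bits) = 110. This is the CRC / FCS.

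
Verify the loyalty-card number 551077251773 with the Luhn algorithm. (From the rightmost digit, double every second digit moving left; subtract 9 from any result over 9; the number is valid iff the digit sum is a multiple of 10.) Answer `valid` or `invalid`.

From the right, keep odd positions and double even positions (subtract 9 from any doubled value over 9):
  doubled (positions 2,4,...): 5 2 4 5 2 1 → sum 19
  kept (positions 1,3,...): 3 7 5 7 0 5 → sum 27
Total = 46.
46 mod 10 = 6, so the number is invalid.

invalid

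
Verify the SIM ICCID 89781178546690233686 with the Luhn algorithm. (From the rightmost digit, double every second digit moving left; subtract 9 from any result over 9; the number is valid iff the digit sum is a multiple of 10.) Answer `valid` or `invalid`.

From the right, keep odd positions and double even positions (subtract 9 from any doubled value over 9):
  doubled (positions 2,4,...): 7 6 4 9 3 1 5 2 5 7 → sum 49
  kept (positions 1,3,...): 6 6 3 0 6 4 8 1 8 9 → sum 51
Total = 100.
100 mod 10 = 0, so the number is valid.

valid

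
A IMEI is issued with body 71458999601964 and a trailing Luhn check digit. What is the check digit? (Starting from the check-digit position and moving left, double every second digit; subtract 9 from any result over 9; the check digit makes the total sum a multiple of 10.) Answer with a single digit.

Partial digits right→left: 4 6 9 1 0 6 9 9 9 8 5 4 1 7
Double every second digit counting from the check-digit position (so the 1st, 3rd, 5th, ... of the partial from the right).
  doubled (with −9 where >9): 8 9 0 9 9 1 2 → sum 38
  kept as-is: 6 1 6 9 8 4 7 → sum 41
Total = 38 + 41 = 79.
Check digit = (10 − (79 mod 10)) mod 10 = 1.

1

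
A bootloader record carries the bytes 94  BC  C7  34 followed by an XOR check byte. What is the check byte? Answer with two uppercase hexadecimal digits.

DB

XOR the bytes together:
  start with 0x94
  0x94 ⊕ 0xBC = 0x28
  0x28 ⊕ 0xC7 = 0xEF
  0xEF ⊕ 0x34 = 0xDB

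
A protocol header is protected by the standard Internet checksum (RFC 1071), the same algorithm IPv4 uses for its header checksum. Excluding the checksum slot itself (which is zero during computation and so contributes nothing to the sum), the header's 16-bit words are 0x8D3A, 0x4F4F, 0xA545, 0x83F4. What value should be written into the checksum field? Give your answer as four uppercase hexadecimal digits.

FA3B

One's-complement addition (fold any carry out of bit 15 back into bit 0):
  0x8D3A + 0x4F4F = 0x0DC89
  0xDC89 + 0xA545 = 0x181CE → wrap carry → 0x81CF
  0x81CF + 0x83F4 = 0x105C3 → wrap carry → 0x05C4
One's-complement sum = 0x05C4.
Checksum = ~0x05C4 & 0xFFFF = 0xFA3B.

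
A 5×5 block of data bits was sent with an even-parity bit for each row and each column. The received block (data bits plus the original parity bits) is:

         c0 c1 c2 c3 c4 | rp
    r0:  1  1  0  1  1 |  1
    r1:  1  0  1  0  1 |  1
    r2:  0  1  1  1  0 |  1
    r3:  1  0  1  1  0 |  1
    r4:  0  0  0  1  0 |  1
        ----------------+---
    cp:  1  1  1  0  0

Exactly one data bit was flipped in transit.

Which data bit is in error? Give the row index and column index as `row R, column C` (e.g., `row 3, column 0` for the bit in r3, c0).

row 0, column 1

Recompute each row's even parity and compare to rp:
  r0: data parity 0, sent rp 1 → mismatch
  r1: data parity 1, sent rp 1 → ok
  r2: data parity 1, sent rp 1 → ok
  r3: data parity 1, sent rp 1 → ok
  r4: data parity 1, sent rp 1 → ok
Recompute each column's even parity and compare to cp:
  c0: data parity 1, sent cp 1 → ok
  c1: data parity 0, sent cp 1 → mismatch
  c2: data parity 1, sent cp 1 → ok
  c3: data parity 0, sent cp 0 → ok
  c4: data parity 0, sent cp 0 → ok
Exactly one row (r0) and one column (c1) fail → the flipped bit is at their intersection.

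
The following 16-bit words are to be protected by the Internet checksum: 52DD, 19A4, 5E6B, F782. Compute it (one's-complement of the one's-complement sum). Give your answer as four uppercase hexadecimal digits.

3D90

One's-complement addition (fold any carry out of bit 15 back into bit 0):
  0x52DD + 0x19A4 = 0x06C81
  0x6C81 + 0x5E6B = 0x0CAEC
  0xCAEC + 0xF782 = 0x1C26E → wrap carry → 0xC26F
One's-complement sum = 0xC26F.
Checksum = ~0xC26F & 0xFFFF = 0x3D90.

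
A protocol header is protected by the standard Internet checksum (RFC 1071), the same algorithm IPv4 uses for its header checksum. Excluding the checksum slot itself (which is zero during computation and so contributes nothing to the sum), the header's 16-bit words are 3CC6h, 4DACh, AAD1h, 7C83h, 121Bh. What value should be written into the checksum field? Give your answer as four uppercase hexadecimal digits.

One's-complement addition (fold any carry out of bit 15 back into bit 0):
  0x3CC6 + 0x4DAC = 0x08A72
  0x8A72 + 0xAAD1 = 0x13543 → wrap carry → 0x3544
  0x3544 + 0x7C83 = 0x0B1C7
  0xB1C7 + 0x121B = 0x0C3E2
One's-complement sum = 0xC3E2.
Checksum = ~0xC3E2 & 0xFFFF = 0x3C1D.

3C1D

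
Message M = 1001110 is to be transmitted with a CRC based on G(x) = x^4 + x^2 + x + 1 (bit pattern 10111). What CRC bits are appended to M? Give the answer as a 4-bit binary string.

Append 4 zeros: 10011100000. Divide by 10111 (XOR where the leading bit is 1):
  pos 0: 10011 XOR 10111 = 00100
  pos 2: 10010 XOR 10111 = 00101
  pos 4: 10100 XOR 10111 = 00011
Remainder (last 4 bits) = 1100. This is the CRC / FCS.

1100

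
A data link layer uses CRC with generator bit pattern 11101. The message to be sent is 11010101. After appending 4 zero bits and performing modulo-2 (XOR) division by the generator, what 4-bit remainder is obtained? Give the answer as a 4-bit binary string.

0100

Append 4 zeros: 110101010000. Divide by 11101 (XOR where the leading bit is 1):
  pos 0: 11010 XOR 11101 = 00111
  pos 2: 11110 XOR 11101 = 00011
  pos 5: 11100 XOR 11101 = 00001
Remainder (last 4 bits) = 0100. This is the CRC / FCS.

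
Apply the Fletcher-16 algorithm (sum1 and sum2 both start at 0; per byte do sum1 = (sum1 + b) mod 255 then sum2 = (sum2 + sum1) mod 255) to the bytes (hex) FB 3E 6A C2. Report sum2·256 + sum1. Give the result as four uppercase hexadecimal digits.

4267

Running sums (mod 255):
  after byte 0 (FB): sum1=251, sum2=251
  after byte 1 (3E): sum1=58, sum2=54
  after byte 2 (6A): sum1=164, sum2=218
  after byte 3 (C2): sum1=103, sum2=66
Checksum = sum2·256 + sum1 = 66·256 + 103 = 16999 = 0x4267.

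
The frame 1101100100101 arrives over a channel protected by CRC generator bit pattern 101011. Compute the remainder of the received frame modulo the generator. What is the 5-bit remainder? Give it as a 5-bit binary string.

Modulo-2 division of 1101100100101 by 101011:
  pos 0: 110110 XOR 101011 = 011101
  pos 1: 111010 XOR 101011 = 010001
  pos 2: 100011 XOR 101011 = 001000
  pos 4: 100000 XOR 101011 = 001011
  pos 6: 101110 XOR 101011 = 000101
Remainder = 01011 (nonzero — an error is detected).

01011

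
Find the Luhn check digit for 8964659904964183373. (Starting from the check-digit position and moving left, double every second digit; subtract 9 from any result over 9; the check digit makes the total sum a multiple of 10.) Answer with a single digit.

Partial digits right→left: 3 7 3 3 8 1 4 6 9 4 0 9 9 5 6 4 6 9 8
Double every second digit counting from the check-digit position (so the 1st, 3rd, 5th, ... of the partial from the right).
  doubled (with −9 where >9): 6 6 7 8 9 0 9 3 3 7 → sum 58
  kept as-is: 7 3 1 6 4 9 5 4 9 → sum 48
Total = 58 + 48 = 106.
Check digit = (10 − (106 mod 10)) mod 10 = 4.

4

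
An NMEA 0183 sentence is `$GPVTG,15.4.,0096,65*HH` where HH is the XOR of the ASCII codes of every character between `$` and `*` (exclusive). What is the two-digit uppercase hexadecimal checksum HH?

42

XOR the ASCII codes of the payload characters:
  'G' = 0x47 → acc = 0x47
  'P' = 0x50 → acc = 0x17
  'V' = 0x56 → acc = 0x41
  'T' = 0x54 → acc = 0x15
  'G' = 0x47 → acc = 0x52
  ',' = 0x2C → acc = 0x7E
  '1' = 0x31 → acc = 0x4F
  '5' = 0x35 → acc = 0x7A
  '.' = 0x2E → acc = 0x54
  '4' = 0x34 → acc = 0x60
  '.' = 0x2E → acc = 0x4E
  ',' = 0x2C → acc = 0x62
  '0' = 0x30 → acc = 0x52
  '0' = 0x30 → acc = 0x62
  '9' = 0x39 → acc = 0x5B
  '6' = 0x36 → acc = 0x6D
  ',' = 0x2C → acc = 0x41
  '6' = 0x36 → acc = 0x77
  '5' = 0x35 → acc = 0x42
Checksum = 0x42.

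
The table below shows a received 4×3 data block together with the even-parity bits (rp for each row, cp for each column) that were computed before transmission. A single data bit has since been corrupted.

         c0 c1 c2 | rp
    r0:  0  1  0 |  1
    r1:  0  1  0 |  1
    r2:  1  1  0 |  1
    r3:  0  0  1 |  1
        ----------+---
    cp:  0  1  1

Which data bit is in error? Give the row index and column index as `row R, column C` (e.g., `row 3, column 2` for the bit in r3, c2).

Recompute each row's even parity and compare to rp:
  r0: data parity 1, sent rp 1 → ok
  r1: data parity 1, sent rp 1 → ok
  r2: data parity 0, sent rp 1 → mismatch
  r3: data parity 1, sent rp 1 → ok
Recompute each column's even parity and compare to cp:
  c0: data parity 1, sent cp 0 → mismatch
  c1: data parity 1, sent cp 1 → ok
  c2: data parity 1, sent cp 1 → ok
Exactly one row (r2) and one column (c0) fail → the flipped bit is at their intersection.

row 2, column 0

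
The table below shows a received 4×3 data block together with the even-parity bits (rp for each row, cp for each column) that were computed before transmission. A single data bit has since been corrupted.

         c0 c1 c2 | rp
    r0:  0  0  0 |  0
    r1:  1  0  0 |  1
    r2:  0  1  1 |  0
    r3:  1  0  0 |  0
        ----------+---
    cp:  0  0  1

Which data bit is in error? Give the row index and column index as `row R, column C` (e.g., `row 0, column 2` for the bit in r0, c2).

row 3, column 1

Recompute each row's even parity and compare to rp:
  r0: data parity 0, sent rp 0 → ok
  r1: data parity 1, sent rp 1 → ok
  r2: data parity 0, sent rp 0 → ok
  r3: data parity 1, sent rp 0 → mismatch
Recompute each column's even parity and compare to cp:
  c0: data parity 0, sent cp 0 → ok
  c1: data parity 1, sent cp 0 → mismatch
  c2: data parity 1, sent cp 1 → ok
Exactly one row (r3) and one column (c1) fail → the flipped bit is at their intersection.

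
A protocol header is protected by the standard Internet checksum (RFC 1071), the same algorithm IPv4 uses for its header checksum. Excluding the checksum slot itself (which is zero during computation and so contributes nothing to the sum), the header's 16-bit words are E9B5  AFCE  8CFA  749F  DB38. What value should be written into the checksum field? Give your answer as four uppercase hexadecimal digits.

One's-complement addition (fold any carry out of bit 15 back into bit 0):
  0xE9B5 + 0xAFCE = 0x19983 → wrap carry → 0x9984
  0x9984 + 0x8CFA = 0x1267E → wrap carry → 0x267F
  0x267F + 0x749F = 0x09B1E
  0x9B1E + 0xDB38 = 0x17656 → wrap carry → 0x7657
One's-complement sum = 0x7657.
Checksum = ~0x7657 & 0xFFFF = 0x89A8.

89A8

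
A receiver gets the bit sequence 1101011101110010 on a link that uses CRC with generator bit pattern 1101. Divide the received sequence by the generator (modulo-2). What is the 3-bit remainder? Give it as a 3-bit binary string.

Modulo-2 division of 1101011101110010 by 1101:
  pos 0: 1101 XOR 1101 = 0000
  pos 5: 1110 XOR 1101 = 0011
  pos 7: 1111 XOR 1101 = 0010
  pos 9: 1010 XOR 1101 = 0111
  pos 10: 1110 XOR 1101 = 0011
  pos 12: 1110 XOR 1101 = 0011
Remainder = 011 (nonzero — an error is detected).

011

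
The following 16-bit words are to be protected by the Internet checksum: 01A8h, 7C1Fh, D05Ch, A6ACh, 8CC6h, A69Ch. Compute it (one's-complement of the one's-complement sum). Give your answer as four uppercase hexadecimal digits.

One's-complement addition (fold any carry out of bit 15 back into bit 0):
  0x01A8 + 0x7C1F = 0x07DC7
  0x7DC7 + 0xD05C = 0x14E23 → wrap carry → 0x4E24
  0x4E24 + 0xA6AC = 0x0F4D0
  0xF4D0 + 0x8CC6 = 0x18196 → wrap carry → 0x8197
  0x8197 + 0xA69C = 0x12833 → wrap carry → 0x2834
One's-complement sum = 0x2834.
Checksum = ~0x2834 & 0xFFFF = 0xD7CB.

D7CB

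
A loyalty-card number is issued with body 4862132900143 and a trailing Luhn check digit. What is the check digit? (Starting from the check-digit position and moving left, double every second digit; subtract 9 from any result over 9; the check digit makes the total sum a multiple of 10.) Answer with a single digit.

Partial digits right→left: 3 4 1 0 0 9 2 3 1 2 6 8 4
Double every second digit counting from the check-digit position (so the 1st, 3rd, 5th, ... of the partial from the right).
  doubled (with −9 where >9): 6 2 0 4 2 3 8 → sum 25
  kept as-is: 4 0 9 3 2 8 → sum 26
Total = 25 + 26 = 51.
Check digit = (10 − (51 mod 10)) mod 10 = 9.

9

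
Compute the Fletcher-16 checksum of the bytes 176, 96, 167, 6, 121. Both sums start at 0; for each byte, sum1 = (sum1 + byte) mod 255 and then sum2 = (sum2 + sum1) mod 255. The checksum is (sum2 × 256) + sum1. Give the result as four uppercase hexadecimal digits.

7138

Running sums (mod 255):
  after byte 0 (176): sum1=176, sum2=176
  after byte 1 (96): sum1=17, sum2=193
  after byte 2 (167): sum1=184, sum2=122
  after byte 3 (6): sum1=190, sum2=57
  after byte 4 (121): sum1=56, sum2=113
Checksum = sum2·256 + sum1 = 113·256 + 56 = 28984 = 0x7138.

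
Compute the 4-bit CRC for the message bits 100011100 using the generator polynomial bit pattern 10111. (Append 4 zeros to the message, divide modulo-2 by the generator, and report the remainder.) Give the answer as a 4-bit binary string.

Append 4 zeros: 1000111000000. Divide by 10111 (XOR where the leading bit is 1):
  pos 0: 10001 XOR 10111 = 00110
  pos 2: 11011 XOR 10111 = 01100
  pos 3: 11000 XOR 10111 = 01111
  pos 4: 11110 XOR 10111 = 01001
  pos 5: 10010 XOR 10111 = 00101
  pos 7: 10100 XOR 10111 = 00011
Remainder (last 4 bits) = 0110. This is the CRC / FCS.

0110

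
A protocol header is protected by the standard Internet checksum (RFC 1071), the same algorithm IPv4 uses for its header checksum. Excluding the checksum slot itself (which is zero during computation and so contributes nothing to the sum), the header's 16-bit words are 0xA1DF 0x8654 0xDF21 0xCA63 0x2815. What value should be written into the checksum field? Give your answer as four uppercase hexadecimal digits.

One's-complement addition (fold any carry out of bit 15 back into bit 0):
  0xA1DF + 0x8654 = 0x12833 → wrap carry → 0x2834
  0x2834 + 0xDF21 = 0x10755 → wrap carry → 0x0756
  0x0756 + 0xCA63 = 0x0D1B9
  0xD1B9 + 0x2815 = 0x0F9CE
One's-complement sum = 0xF9CE.
Checksum = ~0xF9CE & 0xFFFF = 0x0631.

0631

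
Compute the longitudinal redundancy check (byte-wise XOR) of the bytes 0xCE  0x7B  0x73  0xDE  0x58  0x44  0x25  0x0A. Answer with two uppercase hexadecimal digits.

2B

XOR the bytes together:
  start with 0xCE
  0xCE ⊕ 0x7B = 0xB5
  0xB5 ⊕ 0x73 = 0xC6
  0xC6 ⊕ 0xDE = 0x18
  0x18 ⊕ 0x58 = 0x40
  0x40 ⊕ 0x44 = 0x04
  0x04 ⊕ 0x25 = 0x21
  0x21 ⊕ 0x0A = 0x2B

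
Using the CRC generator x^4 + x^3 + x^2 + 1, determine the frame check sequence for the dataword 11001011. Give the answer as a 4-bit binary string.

1110

Append 4 zeros: 110010110000. Divide by 11101 (XOR where the leading bit is 1):
  pos 0: 11001 XOR 11101 = 00100
  pos 2: 10001 XOR 11101 = 01100
  pos 3: 11001 XOR 11101 = 00100
  pos 5: 10000 XOR 11101 = 01101
  pos 6: 11010 XOR 11101 = 00111
Remainder (last 4 bits) = 1110. This is the CRC / FCS.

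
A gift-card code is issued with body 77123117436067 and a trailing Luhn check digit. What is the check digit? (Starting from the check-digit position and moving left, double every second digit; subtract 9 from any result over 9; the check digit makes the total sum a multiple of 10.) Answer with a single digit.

Partial digits right→left: 7 6 0 6 3 4 7 1 1 3 2 1 7 7
Double every second digit counting from the check-digit position (so the 1st, 3rd, 5th, ... of the partial from the right).
  doubled (with −9 where >9): 5 0 6 5 2 4 5 → sum 27
  kept as-is: 6 6 4 1 3 1 7 → sum 28
Total = 27 + 28 = 55.
Check digit = (10 − (55 mod 10)) mod 10 = 5.

5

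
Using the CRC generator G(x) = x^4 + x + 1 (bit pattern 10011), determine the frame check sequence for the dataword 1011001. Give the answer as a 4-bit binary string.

1010

Append 4 zeros: 10110010000. Divide by 10011 (XOR where the leading bit is 1):
  pos 0: 10110 XOR 10011 = 00101
  pos 2: 10101 XOR 10011 = 00110
  pos 4: 11000 XOR 10011 = 01011
  pos 5: 10110 XOR 10011 = 00101
Remainder (last 4 bits) = 1010. This is the CRC / FCS.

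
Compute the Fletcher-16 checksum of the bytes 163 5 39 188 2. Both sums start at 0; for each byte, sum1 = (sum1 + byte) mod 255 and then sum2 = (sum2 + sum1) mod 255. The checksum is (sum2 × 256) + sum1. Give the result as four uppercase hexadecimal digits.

Running sums (mod 255):
  after byte 0 (163): sum1=163, sum2=163
  after byte 1 (5): sum1=168, sum2=76
  after byte 2 (39): sum1=207, sum2=28
  after byte 3 (188): sum1=140, sum2=168
  after byte 4 (2): sum1=142, sum2=55
Checksum = sum2·256 + sum1 = 55·256 + 142 = 14222 = 0x378E.

378E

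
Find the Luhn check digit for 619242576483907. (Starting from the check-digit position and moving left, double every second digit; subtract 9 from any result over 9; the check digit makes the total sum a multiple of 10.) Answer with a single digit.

6

Partial digits right→left: 7 0 9 3 8 4 6 7 5 2 4 2 9 1 6
Double every second digit counting from the check-digit position (so the 1st, 3rd, 5th, ... of the partial from the right).
  doubled (with −9 where >9): 5 9 7 3 1 8 9 3 → sum 45
  kept as-is: 0 3 4 7 2 2 1 → sum 19
Total = 45 + 19 = 64.
Check digit = (10 − (64 mod 10)) mod 10 = 6.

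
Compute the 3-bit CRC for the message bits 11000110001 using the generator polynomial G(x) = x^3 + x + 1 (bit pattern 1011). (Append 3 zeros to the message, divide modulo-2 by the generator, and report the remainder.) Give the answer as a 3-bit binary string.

Append 3 zeros: 11000110001000. Divide by 1011 (XOR where the leading bit is 1):
  pos 0: 1100 XOR 1011 = 0111
  pos 1: 1110 XOR 1011 = 0101
  pos 2: 1011 XOR 1011 = 0000
  pos 6: 1000 XOR 1011 = 0011
  pos 8: 1110 XOR 1011 = 0101
  pos 9: 1010 XOR 1011 = 0001
Remainder (last 3 bits) = 010. This is the CRC / FCS.

010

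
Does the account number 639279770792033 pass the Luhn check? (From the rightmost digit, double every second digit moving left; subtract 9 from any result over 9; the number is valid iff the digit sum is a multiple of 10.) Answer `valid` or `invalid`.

From the right, keep odd positions and double even positions (subtract 9 from any doubled value over 9):
  doubled (positions 2,4,...): 6 4 5 5 9 4 6 → sum 39
  kept (positions 1,3,...): 3 0 9 0 7 7 9 6 → sum 41
Total = 80.
80 mod 10 = 0, so the number is valid.

valid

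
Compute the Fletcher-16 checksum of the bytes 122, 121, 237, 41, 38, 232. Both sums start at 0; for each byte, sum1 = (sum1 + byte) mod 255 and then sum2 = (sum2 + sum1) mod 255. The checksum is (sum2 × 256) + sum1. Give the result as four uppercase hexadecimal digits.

A61A

Running sums (mod 255):
  after byte 0 (122): sum1=122, sum2=122
  after byte 1 (121): sum1=243, sum2=110
  after byte 2 (237): sum1=225, sum2=80
  after byte 3 (41): sum1=11, sum2=91
  after byte 4 (38): sum1=49, sum2=140
  after byte 5 (232): sum1=26, sum2=166
Checksum = sum2·256 + sum1 = 166·256 + 26 = 42522 = 0xA61A.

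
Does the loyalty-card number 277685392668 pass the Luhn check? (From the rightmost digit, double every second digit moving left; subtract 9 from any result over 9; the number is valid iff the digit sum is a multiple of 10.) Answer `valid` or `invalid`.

valid

From the right, keep odd positions and double even positions (subtract 9 from any doubled value over 9):
  doubled (positions 2,4,...): 3 4 6 7 5 4 → sum 29
  kept (positions 1,3,...): 8 6 9 5 6 7 → sum 41
Total = 70.
70 mod 10 = 0, so the number is valid.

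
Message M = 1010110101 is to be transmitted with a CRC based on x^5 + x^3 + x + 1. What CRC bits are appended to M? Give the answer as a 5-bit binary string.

01100

Append 5 zeros: 101011010100000. Divide by 101011 (XOR where the leading bit is 1):
  pos 0: 101011 XOR 101011 = 000000
  pos 7: 101000 XOR 101011 = 000011
Remainder (last 5 bits) = 01100. This is the CRC / FCS.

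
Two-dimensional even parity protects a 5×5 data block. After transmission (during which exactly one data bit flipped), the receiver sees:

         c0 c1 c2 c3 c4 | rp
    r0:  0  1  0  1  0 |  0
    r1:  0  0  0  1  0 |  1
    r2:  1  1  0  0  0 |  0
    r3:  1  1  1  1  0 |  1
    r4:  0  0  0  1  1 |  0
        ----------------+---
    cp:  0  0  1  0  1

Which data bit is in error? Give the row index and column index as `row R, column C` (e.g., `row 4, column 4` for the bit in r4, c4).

Recompute each row's even parity and compare to rp:
  r0: data parity 0, sent rp 0 → ok
  r1: data parity 1, sent rp 1 → ok
  r2: data parity 0, sent rp 0 → ok
  r3: data parity 0, sent rp 1 → mismatch
  r4: data parity 0, sent rp 0 → ok
Recompute each column's even parity and compare to cp:
  c0: data parity 0, sent cp 0 → ok
  c1: data parity 1, sent cp 0 → mismatch
  c2: data parity 1, sent cp 1 → ok
  c3: data parity 0, sent cp 0 → ok
  c4: data parity 1, sent cp 1 → ok
Exactly one row (r3) and one column (c1) fail → the flipped bit is at their intersection.

row 3, column 1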